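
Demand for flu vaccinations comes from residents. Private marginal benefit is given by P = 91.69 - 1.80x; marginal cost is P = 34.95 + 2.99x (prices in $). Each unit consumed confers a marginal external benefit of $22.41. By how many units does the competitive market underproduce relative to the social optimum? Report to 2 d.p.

4.68 units

Market equilibrium (private): 34.95 + 2.99x = 91.69 - 1.80x → x_m = 11.8455.
Social marginal benefit = demand + MEB = 114.10 - 1.80x.
Set SMB = MC: 114.10 - 1.80x = 34.95 + 2.99x → x* = 16.5240.
Gap = |11.8455 − 16.5240| = 4.6785.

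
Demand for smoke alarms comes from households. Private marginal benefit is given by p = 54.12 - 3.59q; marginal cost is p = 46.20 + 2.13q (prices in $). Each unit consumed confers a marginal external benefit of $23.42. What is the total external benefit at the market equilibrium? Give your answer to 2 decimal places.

$32.43

Market equilibrium (private): 46.20 + 2.13q = 54.12 - 3.59q → q_m = 1.3846.
Total external benefit = MEB × q_m = 23.42 × 1.3846 = 32.4273.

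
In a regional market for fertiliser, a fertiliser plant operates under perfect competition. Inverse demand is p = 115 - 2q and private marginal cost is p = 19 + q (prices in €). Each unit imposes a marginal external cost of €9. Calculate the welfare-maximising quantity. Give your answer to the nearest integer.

q* = 29

Social marginal cost = private MC + MEC = 28 + q.
Set SMC = demand: 28 + q = 115 - 2q → q* = 29.0000.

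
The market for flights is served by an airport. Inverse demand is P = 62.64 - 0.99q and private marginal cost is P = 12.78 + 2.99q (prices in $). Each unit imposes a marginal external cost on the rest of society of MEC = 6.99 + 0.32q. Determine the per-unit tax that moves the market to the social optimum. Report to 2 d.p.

tax = $10.18 per unit

Social marginal cost = private MC + MEC = 19.77 + 3.31q.
Set SMC = demand: 19.77 + 3.31q = 62.64 - 0.99q → q* = 9.9698.
The Pigouvian tax equals MEC at q*: 6.99 + 0.32×9.9698 = 10.1803.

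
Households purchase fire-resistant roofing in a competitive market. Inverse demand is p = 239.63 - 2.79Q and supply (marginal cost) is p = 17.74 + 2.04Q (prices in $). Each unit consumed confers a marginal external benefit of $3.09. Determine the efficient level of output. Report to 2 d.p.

Social marginal benefit = demand + MEB = 242.72 - 2.79Q.
Set SMB = MC: 242.72 - 2.79Q = 17.74 + 2.04Q → Q* = 46.5797.

Q* = 46.58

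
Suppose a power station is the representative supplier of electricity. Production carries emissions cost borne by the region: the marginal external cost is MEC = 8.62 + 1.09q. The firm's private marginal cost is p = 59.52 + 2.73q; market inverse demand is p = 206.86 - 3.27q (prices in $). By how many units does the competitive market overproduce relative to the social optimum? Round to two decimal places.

Market equilibrium (private): 59.52 + 2.73q = 206.86 - 3.27q → q_m = 24.5567.
Social marginal cost = private MC + MEC = 68.14 + 3.82q.
Set SMC = demand: 68.14 + 3.82q = 206.86 - 3.27q → q* = 19.5656.
Gap = |24.5567 − 19.5656| = 4.9911.

4.99 units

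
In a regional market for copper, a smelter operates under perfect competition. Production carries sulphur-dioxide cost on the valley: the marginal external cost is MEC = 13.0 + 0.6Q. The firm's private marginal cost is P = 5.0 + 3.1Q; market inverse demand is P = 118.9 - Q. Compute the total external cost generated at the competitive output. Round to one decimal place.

Market equilibrium (private): 5.0 + 3.1Q = 118.9 - Q → Q_m = 27.7805.
Total external cost = ∫₀^{Q_m} (13.0 + 0.6Q) dQ = 13.0×27.7805 + ½×0.6×27.7805² = 592.6734.

592.7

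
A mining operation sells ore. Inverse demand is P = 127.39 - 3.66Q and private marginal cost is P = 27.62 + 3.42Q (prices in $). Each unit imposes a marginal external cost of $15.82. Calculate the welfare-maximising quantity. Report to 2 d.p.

Social marginal cost = private MC + MEC = 43.44 + 3.42Q.
Set SMC = demand: 43.44 + 3.42Q = 127.39 - 3.66Q → Q* = 11.8573.

Q* = 11.86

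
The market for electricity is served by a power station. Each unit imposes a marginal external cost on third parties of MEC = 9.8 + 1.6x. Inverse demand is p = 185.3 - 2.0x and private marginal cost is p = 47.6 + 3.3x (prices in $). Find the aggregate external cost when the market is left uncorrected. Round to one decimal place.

$794.6

Market equilibrium (private): 47.6 + 3.3x = 185.3 - 2.0x → x_m = 25.9811.
Total external cost = ∫₀^{x_m} (9.8 + 1.6x) dx = 9.8×25.9811 + ½×1.6×25.9811² = 794.6288.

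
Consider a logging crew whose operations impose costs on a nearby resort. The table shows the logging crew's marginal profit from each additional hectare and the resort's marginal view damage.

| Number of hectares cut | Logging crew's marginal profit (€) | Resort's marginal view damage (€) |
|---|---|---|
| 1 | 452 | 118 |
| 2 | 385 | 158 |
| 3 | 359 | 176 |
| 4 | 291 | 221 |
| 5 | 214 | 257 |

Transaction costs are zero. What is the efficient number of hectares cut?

Bargaining reaches the level where marginal profit last exceeds marginal view damage.
That holds through level 4 (291 ≥ 221) but not at 5 (214 < 257).

4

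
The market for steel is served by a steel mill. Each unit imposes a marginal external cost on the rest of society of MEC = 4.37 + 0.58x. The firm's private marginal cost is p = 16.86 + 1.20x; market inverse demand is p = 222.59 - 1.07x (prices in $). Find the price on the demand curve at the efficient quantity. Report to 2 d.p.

Social marginal cost = private MC + MEC = 21.23 + 1.78x.
Set SMC = demand: 21.23 + 1.78x = 222.59 - 1.07x → x* = 70.6526.
Consumer price on the demand curve at x*: 222.59 − 1.07×70.6526 = 146.9917.

P = $146.99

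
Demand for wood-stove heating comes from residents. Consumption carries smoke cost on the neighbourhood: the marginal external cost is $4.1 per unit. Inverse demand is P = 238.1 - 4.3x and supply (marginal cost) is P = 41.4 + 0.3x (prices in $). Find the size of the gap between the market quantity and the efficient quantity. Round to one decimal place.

Market equilibrium (private): 41.4 + 0.3x = 238.1 - 4.3x → x_m = 42.7609.
Social marginal benefit = demand − MEC = 234.0 - 4.3x.
Set SMB = MC: 234.0 - 4.3x = 41.4 + 0.3x → x* = 41.8696.
Gap = |42.7609 − 41.8696| = 0.8913.

0.9 units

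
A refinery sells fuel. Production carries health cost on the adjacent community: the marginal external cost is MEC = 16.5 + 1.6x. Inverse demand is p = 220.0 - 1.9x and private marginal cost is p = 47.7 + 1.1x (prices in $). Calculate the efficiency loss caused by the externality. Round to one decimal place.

Market equilibrium (private): 47.7 + 1.1x = 220.0 - 1.9x → x_m = 57.4333.
Social marginal cost = private MC + MEC = 64.2 + 2.7x.
Set SMC = demand: 64.2 + 2.7x = 220.0 - 1.9x → x* = 33.8696.
Between x* and x_m the wedge SMC − demand runs linearly from 0 to MEC(x_m), so the loss is a triangle.
DWL = ½ × 23.5637 × 108.3933 = 1277.0736.

DWL = $1277.1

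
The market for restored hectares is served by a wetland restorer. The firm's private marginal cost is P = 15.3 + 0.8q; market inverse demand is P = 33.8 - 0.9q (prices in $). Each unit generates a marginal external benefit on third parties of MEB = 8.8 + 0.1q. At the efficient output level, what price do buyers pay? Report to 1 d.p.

Social marginal cost = private MC − MEB = 6.5 + 0.7q.
Set SMC = demand: 6.5 + 0.7q = 33.8 - 0.9q → q* = 17.0625.
Consumer price on the demand curve at q*: 33.8 − 0.9×17.0625 = 18.4438.

P = $18.4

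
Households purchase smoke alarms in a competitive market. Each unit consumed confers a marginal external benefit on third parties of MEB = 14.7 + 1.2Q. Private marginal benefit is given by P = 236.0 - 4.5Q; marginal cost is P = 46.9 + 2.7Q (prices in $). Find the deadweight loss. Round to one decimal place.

DWL = $178.0

Market equilibrium (private): 46.9 + 2.7Q = 236.0 - 4.5Q → Q_m = 26.2639.
Social marginal benefit = demand + MEB = 250.7 - 3.3Q.
Set SMB = MC: 250.7 - 3.3Q = 46.9 + 2.7Q → Q* = 33.9667.
Height of the DWL triangle at Q_m is SMB(Q_m) − MC(Q_m) = MEB(Q_m) = 46.2167.
DWL = ½ × 7.7028 × 46.2167 = 177.9990.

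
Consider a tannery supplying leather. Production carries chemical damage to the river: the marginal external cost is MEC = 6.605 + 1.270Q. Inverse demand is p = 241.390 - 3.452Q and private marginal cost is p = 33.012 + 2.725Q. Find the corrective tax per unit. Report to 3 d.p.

tax = 41.015 per unit

Social marginal cost = private MC + MEC = 39.617 + 3.995Q.
Set SMC = demand: 39.617 + 3.995Q = 241.390 - 3.452Q → Q* = 27.0945.
The Pigouvian tax equals MEC at Q*: 6.605 + 1.270×27.0945 = 41.0150.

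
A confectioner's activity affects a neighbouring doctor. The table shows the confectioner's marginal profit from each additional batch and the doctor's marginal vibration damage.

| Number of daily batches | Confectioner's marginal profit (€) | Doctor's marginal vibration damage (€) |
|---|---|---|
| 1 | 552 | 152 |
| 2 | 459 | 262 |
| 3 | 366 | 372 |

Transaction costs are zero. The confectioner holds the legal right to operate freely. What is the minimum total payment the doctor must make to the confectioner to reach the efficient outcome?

Left alone the confectioner would choose level 3 (marginal profit stays positive).
Efficient level: k* = 2 (marginal profit ≥ marginal vibration damage through 2).
The doctor must at least cover the confectioner's forgone profit from cutting 3→2: 366 = 366.

€366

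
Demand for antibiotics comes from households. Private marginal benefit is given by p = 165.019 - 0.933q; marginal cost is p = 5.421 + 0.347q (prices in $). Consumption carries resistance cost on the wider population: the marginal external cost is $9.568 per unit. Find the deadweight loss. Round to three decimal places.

Market equilibrium (private): 5.421 + 0.347q = 165.019 - 0.933q → q_m = 124.6859.
Social marginal benefit = demand − MEC = 155.451 - 0.933q.
Set SMB = MC: 155.451 - 0.933q = 5.421 + 0.347q → q* = 117.2109.
The loss is the area between SMB and MC from q* to q_m; with linear curves that's a triangle of height MEC(q_m).
DWL = ½ × 7.4750 × 9.5680 = 35.7604.

DWL = $35.760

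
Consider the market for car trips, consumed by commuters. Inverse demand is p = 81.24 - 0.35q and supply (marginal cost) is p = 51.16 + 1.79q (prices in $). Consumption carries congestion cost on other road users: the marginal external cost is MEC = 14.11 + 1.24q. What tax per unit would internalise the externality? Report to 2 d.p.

Social marginal benefit = demand − MEC = 67.13 - 1.59q.
Set SMB = MC: 67.13 - 1.59q = 51.16 + 1.79q → q* = 4.7249.
The Pigouvian tax equals MEC at q*: 14.11 + 1.24×4.7249 = 19.9689.

tax = $19.97 per unit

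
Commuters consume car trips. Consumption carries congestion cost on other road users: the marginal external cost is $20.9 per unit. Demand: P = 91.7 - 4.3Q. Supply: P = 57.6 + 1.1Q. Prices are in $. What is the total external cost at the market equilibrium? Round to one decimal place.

$132.0

Market equilibrium (private): 57.6 + 1.1Q = 91.7 - 4.3Q → Q_m = 6.3148.
Total external cost = MEC × Q_m = 20.9 × 6.3148 = 131.9793.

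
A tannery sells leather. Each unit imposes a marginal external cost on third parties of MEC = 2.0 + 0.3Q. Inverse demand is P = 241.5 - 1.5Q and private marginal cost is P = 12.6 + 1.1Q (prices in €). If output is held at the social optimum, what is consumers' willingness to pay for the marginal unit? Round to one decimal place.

P = €124.1

Social marginal cost = private MC + MEC = 14.6 + 1.4Q.
Set SMC = demand: 14.6 + 1.4Q = 241.5 - 1.5Q → Q* = 78.2414.
Consumer price on the demand curve at Q*: 241.5 − 1.5×78.2414 = 124.1379.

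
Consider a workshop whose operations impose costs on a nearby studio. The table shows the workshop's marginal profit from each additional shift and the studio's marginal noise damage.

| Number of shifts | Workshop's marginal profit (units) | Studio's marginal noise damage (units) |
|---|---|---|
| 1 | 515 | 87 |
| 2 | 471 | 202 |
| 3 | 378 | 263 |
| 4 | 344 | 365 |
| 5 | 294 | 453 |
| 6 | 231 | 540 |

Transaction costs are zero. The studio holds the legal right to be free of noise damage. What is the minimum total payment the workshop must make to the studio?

Efficient level: marginal profit ≥ marginal noise damage through level 3, so k* = 3.
With the studio holding the right, the workshop must at least compensate total damage at k*: 87 + 202 + 263 = 552.

552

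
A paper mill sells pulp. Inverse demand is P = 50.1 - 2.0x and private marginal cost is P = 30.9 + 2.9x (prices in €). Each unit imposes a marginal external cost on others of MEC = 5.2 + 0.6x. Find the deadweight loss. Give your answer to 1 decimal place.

DWL = €5.2

Market equilibrium (private): 30.9 + 2.9x = 50.1 - 2.0x → x_m = 3.9184.
Social marginal cost = private MC + MEC = 36.1 + 3.5x.
Set SMC = demand: 36.1 + 3.5x = 50.1 - 2.0x → x* = 2.5455.
The loss is the area between SMC and demand from x* to x_m; with linear curves that's a triangle of height MEC(x_m).
DWL = ½ × 1.3729 × 7.5510 = 5.1834.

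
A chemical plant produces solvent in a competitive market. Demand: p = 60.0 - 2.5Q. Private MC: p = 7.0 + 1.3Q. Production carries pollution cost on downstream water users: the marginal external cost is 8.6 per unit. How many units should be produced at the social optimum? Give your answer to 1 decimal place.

Social marginal cost = private MC + MEC = 15.6 + 1.3Q.
Set SMC = demand: 15.6 + 1.3Q = 60.0 - 2.5Q → Q* = 11.6842.

Q* = 11.7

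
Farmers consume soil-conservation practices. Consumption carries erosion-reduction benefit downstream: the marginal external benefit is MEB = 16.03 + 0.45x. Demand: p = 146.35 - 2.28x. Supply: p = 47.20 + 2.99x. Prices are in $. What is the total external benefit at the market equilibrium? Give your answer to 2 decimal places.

$381.23

Market equilibrium (private): 47.20 + 2.99x = 146.35 - 2.28x → x_m = 18.8140.
Total external benefit = ∫₀^{x_m} (16.03 + 0.45x) dx = 16.03×18.8140 + ½×0.45×18.8140² = 381.2309.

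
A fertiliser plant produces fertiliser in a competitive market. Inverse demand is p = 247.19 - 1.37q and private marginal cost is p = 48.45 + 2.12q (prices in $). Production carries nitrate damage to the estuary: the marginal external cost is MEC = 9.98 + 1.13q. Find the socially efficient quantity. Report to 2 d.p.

q* = 40.86

Social marginal cost = private MC + MEC = 58.43 + 3.25q.
Set SMC = demand: 58.43 + 3.25q = 247.19 - 1.37q → q* = 40.8571.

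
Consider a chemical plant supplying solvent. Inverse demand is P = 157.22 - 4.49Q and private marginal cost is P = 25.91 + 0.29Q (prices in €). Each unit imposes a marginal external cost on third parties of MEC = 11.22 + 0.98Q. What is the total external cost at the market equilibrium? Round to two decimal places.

Market equilibrium (private): 25.91 + 0.29Q = 157.22 - 4.49Q → Q_m = 27.4707.
Total external cost = ∫₀^{Q_m} (11.22 + 0.98Q) dQ = 11.22×27.4707 + ½×0.98×27.4707² = 677.9945.

€677.99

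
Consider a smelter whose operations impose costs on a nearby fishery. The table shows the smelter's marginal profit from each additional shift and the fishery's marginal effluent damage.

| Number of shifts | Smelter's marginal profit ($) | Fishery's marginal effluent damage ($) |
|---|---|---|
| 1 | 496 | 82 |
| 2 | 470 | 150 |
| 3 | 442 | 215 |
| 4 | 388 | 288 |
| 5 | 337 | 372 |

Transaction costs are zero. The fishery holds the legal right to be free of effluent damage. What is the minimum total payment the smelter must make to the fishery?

$735

Efficient level: marginal profit ≥ marginal effluent damage through level 4, so k* = 4.
With the fishery holding the right, the smelter must at least compensate total damage at k*: 82 + 150 + 215 + 288 = 735.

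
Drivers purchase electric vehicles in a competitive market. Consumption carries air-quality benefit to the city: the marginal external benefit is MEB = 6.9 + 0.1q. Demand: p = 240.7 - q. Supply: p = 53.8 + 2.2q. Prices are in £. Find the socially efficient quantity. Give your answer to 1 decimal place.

Social marginal benefit = demand + MEB = 247.6 - 0.9q.
Set SMB = MC: 247.6 - 0.9q = 53.8 + 2.2q → q* = 62.5161.

q* = 62.5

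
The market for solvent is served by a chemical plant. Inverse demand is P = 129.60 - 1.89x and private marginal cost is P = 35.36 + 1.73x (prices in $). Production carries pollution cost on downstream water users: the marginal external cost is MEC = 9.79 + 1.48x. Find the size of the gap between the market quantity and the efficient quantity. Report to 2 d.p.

9.47 units

Market equilibrium (private): 35.36 + 1.73x = 129.60 - 1.89x → x_m = 26.0331.
Social marginal cost = private MC + MEC = 45.15 + 3.21x.
Set SMC = demand: 45.15 + 3.21x = 129.60 - 1.89x → x* = 16.5588.
Gap = |26.0331 − 16.5588| = 9.4743.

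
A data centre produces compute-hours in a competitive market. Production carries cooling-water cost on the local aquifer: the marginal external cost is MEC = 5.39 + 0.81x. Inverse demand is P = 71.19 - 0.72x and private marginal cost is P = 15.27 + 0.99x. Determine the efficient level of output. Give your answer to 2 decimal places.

x* = 20.05

Social marginal cost = private MC + MEC = 20.66 + 1.80x.
Set SMC = demand: 20.66 + 1.80x = 71.19 - 0.72x → x* = 20.0516.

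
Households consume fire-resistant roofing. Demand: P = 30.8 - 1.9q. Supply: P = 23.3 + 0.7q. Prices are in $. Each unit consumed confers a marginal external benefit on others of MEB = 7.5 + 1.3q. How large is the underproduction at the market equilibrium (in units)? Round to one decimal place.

Market equilibrium (private): 23.3 + 0.7q = 30.8 - 1.9q → q_m = 2.8846.
Social marginal benefit = demand + MEB = 38.3 - 0.6q.
Set SMB = MC: 38.3 - 0.6q = 23.3 + 0.7q → q* = 11.5385.
Gap = |2.8846 − 11.5385| = 8.6539.

8.7 units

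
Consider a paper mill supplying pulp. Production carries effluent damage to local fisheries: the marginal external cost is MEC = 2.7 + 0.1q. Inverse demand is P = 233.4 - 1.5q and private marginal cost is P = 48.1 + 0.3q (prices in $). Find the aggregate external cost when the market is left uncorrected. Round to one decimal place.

$807.8

Market equilibrium (private): 48.1 + 0.3q = 233.4 - 1.5q → q_m = 102.9444.
Total external cost = ∫₀^{q_m} (2.7 + 0.1q) dq = 2.7×102.9444 + ½×0.1×102.9444² = 807.8274.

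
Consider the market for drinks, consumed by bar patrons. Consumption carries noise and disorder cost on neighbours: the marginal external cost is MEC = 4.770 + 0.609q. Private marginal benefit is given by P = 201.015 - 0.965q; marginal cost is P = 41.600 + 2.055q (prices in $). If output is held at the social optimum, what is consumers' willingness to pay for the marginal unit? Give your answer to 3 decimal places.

P = $159.893

Social marginal benefit = demand − MEC = 196.245 - 1.574q.
Set SMB = MC: 196.245 - 1.574q = 41.600 + 2.055q → q* = 42.6137.
Consumer price on the demand curve at q*: 201.015 − 0.965×42.6137 = 159.8928.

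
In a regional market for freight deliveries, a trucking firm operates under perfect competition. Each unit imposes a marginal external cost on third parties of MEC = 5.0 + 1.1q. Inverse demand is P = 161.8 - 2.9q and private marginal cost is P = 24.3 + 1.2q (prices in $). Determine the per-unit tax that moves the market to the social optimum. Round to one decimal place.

Social marginal cost = private MC + MEC = 29.3 + 2.3q.
Set SMC = demand: 29.3 + 2.3q = 161.8 - 2.9q → q* = 25.4808.
The Pigouvian tax equals MEC at q*: 5.0 + 1.1×25.4808 = 33.0289.

tax = $33.0 per unit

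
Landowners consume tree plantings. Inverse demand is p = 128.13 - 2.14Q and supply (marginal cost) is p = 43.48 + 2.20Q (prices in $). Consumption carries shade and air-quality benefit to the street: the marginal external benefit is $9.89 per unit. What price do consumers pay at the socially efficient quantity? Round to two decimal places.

P = $81.51

Social marginal benefit = demand + MEB = 138.02 - 2.14Q.
Set SMB = MC: 138.02 - 2.14Q = 43.48 + 2.20Q → Q* = 21.7834.
Consumer price on the demand curve at Q*: 128.13 − 2.14×21.7834 = 81.5135.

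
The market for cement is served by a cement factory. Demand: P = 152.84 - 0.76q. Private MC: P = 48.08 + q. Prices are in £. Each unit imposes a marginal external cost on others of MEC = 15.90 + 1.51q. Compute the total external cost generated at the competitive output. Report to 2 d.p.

£3621.34

Market equilibrium (private): 48.08 + q = 152.84 - 0.76q → q_m = 59.5227.
Total external cost = ∫₀^{q_m} (15.90 + 1.51q) dq = 15.90×59.5227 + ½×1.51×59.5227² = 3621.3396.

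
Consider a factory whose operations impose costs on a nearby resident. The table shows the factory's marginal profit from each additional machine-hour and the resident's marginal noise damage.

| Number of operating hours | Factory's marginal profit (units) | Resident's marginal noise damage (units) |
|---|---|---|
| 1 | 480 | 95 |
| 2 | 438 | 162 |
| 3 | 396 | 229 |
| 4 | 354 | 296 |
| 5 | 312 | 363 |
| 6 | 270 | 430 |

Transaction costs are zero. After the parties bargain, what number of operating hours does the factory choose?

Bargaining reaches the level where marginal profit last exceeds marginal noise damage.
That holds through level 4 (354 ≥ 296) but not at 5 (312 < 363).

4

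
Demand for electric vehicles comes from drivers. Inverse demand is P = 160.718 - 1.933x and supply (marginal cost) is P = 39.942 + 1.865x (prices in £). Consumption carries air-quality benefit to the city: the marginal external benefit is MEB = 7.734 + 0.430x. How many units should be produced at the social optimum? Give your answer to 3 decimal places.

x* = 38.156

Social marginal benefit = demand + MEB = 168.452 - 1.503x.
Set SMB = MC: 168.452 - 1.503x = 39.942 + 1.865x → x* = 38.1562.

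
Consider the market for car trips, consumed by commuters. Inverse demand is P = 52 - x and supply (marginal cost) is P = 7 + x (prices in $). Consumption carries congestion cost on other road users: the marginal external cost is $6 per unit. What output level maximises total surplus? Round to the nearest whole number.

x* = 20

Social marginal benefit = demand − MEC = 46 - x.
Set SMB = MC: 46 - x = 7 + x → x* = 19.5000.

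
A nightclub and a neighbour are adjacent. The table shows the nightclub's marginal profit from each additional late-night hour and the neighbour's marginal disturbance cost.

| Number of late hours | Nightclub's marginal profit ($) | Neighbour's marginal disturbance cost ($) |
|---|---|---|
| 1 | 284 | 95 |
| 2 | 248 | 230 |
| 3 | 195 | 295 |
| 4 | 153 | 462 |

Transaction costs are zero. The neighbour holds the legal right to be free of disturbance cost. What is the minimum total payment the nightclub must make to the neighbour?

Efficient level: marginal profit ≥ marginal disturbance cost through level 2, so k* = 2.
With the neighbour holding the right, the nightclub must at least compensate total damage at k*: 95 + 230 = 325.

$325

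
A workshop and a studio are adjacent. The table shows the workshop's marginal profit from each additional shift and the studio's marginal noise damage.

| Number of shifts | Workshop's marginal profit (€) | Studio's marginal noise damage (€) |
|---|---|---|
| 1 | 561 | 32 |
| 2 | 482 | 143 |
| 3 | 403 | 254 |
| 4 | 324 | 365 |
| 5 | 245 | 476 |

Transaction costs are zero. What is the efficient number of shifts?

3

Bargaining reaches the level where marginal profit last exceeds marginal noise damage.
That holds through level 3 (403 ≥ 254) but not at 4 (324 < 365).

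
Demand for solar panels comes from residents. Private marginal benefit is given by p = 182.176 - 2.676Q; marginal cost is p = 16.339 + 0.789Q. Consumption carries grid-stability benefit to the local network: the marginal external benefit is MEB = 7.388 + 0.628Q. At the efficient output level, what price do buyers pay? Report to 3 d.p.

Social marginal benefit = demand + MEB = 189.564 - 2.048Q.
Set SMB = MC: 189.564 - 2.048Q = 16.339 + 0.789Q → Q* = 61.0592.
Consumer price on the demand curve at Q*: 182.176 − 2.676×61.0592 = 18.7816.

P = 18.782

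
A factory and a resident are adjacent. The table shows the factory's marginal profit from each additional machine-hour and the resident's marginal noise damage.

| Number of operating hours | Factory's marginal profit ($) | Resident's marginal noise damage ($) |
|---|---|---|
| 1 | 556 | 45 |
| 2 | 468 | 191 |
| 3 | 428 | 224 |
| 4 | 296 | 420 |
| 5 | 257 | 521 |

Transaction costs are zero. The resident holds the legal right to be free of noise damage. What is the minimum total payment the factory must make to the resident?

$460

Efficient level: marginal profit ≥ marginal noise damage through level 3, so k* = 3.
With the resident holding the right, the factory must at least compensate total damage at k*: 45 + 191 + 224 = 460.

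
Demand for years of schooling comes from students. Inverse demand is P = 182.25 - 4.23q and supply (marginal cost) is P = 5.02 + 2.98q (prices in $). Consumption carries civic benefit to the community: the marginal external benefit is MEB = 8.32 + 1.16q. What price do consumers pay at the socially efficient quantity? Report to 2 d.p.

P = $52.52

Social marginal benefit = demand + MEB = 190.57 - 3.07q.
Set SMB = MC: 190.57 - 3.07q = 5.02 + 2.98q → q* = 30.6694.
Consumer price on the demand curve at q*: 182.25 − 4.23×30.6694 = 52.5184.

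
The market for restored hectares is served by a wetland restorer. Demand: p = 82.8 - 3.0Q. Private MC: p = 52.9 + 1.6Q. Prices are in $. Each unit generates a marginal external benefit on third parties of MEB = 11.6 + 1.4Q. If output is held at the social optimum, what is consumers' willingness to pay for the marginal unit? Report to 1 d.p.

Social marginal cost = private MC − MEB = 41.3 + 0.2Q.
Set SMC = demand: 41.3 + 0.2Q = 82.8 - 3.0Q → Q* = 12.9688.
Consumer price on the demand curve at Q*: 82.8 − 3.0×12.9688 = 43.8936.

P = $43.9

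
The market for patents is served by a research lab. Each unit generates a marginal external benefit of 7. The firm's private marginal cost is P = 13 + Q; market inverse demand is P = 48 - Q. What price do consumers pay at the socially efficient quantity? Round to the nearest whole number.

P = 27

Social marginal cost = private MC − MEB = 6 + Q.
Set SMC = demand: 6 + Q = 48 - Q → Q* = 21.0000.
Consumer price on the demand curve at Q*: 48 − 1×21.0000 = 27.0000.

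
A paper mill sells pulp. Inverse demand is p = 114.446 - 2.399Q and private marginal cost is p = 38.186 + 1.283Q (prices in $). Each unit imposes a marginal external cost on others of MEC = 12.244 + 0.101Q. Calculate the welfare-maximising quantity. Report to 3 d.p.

Social marginal cost = private MC + MEC = 50.430 + 1.384Q.
Set SMC = demand: 50.430 + 1.384Q = 114.446 - 2.399Q → Q* = 16.9220.

Q* = 16.922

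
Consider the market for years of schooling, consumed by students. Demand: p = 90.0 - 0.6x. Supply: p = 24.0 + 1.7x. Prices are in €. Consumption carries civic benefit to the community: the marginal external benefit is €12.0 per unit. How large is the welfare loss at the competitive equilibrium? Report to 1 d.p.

Market equilibrium (private): 24.0 + 1.7x = 90.0 - 0.6x → x_m = 28.6957.
Social marginal benefit = demand + MEB = 102.0 - 0.6x.
Set SMB = MC: 102.0 - 0.6x = 24.0 + 1.7x → x* = 33.9130.
The loss is the area between SMB and MC from x* to x_m; with linear curves that's a triangle of height MEB(x_m).
DWL = ½ × 5.2173 × 12.0000 = 31.3038.

DWL = €31.3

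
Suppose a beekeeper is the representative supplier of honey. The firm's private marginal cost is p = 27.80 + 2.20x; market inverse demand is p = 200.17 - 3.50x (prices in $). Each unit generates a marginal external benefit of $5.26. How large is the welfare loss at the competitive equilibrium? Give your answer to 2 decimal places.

DWL = $2.43

Market equilibrium (private): 27.80 + 2.20x = 200.17 - 3.50x → x_m = 30.2404.
Social marginal cost = private MC − MEB = 22.54 + 2.20x.
Set SMC = demand: 22.54 + 2.20x = 200.17 - 3.50x → x* = 31.1632.
Height of the DWL triangle at x_m is demand(x_m) − SMC(x_m) = MEB(x_m) = 5.2600.
DWL = ½ × 0.9228 × 5.2600 = 2.4270.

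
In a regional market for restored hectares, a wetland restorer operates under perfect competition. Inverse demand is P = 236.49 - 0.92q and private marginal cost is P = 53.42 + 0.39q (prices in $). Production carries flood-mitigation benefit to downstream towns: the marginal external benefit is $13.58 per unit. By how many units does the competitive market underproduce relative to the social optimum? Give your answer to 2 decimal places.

Market equilibrium (private): 53.42 + 0.39q = 236.49 - 0.92q → q_m = 139.7481.
Social marginal cost = private MC − MEB = 39.84 + 0.39q.
Set SMC = demand: 39.84 + 0.39q = 236.49 - 0.92q → q* = 150.1145.
Gap = |139.7481 − 150.1145| = 10.3664.

10.37 units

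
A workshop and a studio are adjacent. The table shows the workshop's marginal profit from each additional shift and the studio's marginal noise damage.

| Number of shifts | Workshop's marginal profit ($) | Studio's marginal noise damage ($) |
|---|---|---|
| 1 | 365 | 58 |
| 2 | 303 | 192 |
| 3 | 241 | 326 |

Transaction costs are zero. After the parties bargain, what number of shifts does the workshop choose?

2

Bargaining reaches the level where marginal profit last exceeds marginal noise damage.
That holds through level 2 (303 ≥ 192) but not at 3 (241 < 326).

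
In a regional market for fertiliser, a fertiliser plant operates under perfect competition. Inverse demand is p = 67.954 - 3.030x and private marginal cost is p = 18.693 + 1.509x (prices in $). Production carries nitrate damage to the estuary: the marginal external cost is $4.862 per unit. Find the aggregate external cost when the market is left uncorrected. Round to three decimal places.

Market equilibrium (private): 18.693 + 1.509x = 67.954 - 3.030x → x_m = 10.8528.
Total external cost = MEC × x_m = 4.862 × 10.8528 = 52.7663.

$52.766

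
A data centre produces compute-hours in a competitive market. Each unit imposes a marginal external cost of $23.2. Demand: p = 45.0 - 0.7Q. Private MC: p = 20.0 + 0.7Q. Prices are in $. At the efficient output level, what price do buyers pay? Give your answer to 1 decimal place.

P = $44.1

Social marginal cost = private MC + MEC = 43.2 + 0.7Q.
Set SMC = demand: 43.2 + 0.7Q = 45.0 - 0.7Q → Q* = 1.2857.
Consumer price on the demand curve at Q*: 45.0 − 0.7×1.2857 = 44.1000.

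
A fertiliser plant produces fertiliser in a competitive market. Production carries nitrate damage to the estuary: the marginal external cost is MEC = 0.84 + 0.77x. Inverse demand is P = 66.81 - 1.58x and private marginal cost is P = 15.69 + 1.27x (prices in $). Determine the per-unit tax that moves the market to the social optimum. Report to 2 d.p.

Social marginal cost = private MC + MEC = 16.53 + 2.04x.
Set SMC = demand: 16.53 + 2.04x = 66.81 - 1.58x → x* = 13.8895.
The Pigouvian tax equals MEC at x*: 0.84 + 0.77×13.8895 = 11.5349.

tax = $11.53 per unit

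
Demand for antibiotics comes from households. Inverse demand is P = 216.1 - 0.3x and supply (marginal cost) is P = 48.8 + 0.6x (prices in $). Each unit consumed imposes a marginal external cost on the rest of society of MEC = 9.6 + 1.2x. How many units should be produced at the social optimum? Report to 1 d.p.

x* = 75.1

Social marginal benefit = demand − MEC = 206.5 - 1.5x.
Set SMB = MC: 206.5 - 1.5x = 48.8 + 0.6x → x* = 75.0952.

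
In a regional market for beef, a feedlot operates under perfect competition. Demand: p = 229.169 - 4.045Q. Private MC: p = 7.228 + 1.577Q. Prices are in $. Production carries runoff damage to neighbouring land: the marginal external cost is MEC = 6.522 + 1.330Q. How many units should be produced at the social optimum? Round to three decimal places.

Social marginal cost = private MC + MEC = 13.750 + 2.907Q.
Set SMC = demand: 13.750 + 2.907Q = 229.169 - 4.045Q → Q* = 30.9866.

Q* = 30.987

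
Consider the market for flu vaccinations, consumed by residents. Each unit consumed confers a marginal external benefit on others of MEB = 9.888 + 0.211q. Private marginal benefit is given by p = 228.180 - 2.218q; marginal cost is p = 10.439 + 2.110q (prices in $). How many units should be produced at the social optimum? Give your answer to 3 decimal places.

Social marginal benefit = demand + MEB = 238.068 - 2.007q.
Set SMB = MC: 238.068 - 2.007q = 10.439 + 2.110q → q* = 55.2900.

q* = 55.290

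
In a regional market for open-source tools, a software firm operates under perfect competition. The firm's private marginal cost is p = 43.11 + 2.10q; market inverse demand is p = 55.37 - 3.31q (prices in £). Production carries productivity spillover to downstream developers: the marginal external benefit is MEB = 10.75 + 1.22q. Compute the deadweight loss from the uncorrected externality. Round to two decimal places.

Market equilibrium (private): 43.11 + 2.10q = 55.37 - 3.31q → q_m = 2.2662.
Social marginal cost = private MC − MEB = 32.36 + 0.88q.
Set SMC = demand: 32.36 + 0.88q = 55.37 - 3.31q → q* = 5.4916.
Between q* and q_m the wedge demand − SMC runs linearly from 0 to MEB(q_m), so the loss is a triangle.
DWL = ½ × 3.2254 × 13.5147 = 21.7952.

DWL = £21.80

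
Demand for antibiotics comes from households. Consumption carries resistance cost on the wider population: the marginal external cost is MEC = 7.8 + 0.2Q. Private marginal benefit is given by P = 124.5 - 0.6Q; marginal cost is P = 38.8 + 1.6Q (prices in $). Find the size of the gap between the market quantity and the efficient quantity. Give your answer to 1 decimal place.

6.5 units

Market equilibrium (private): 38.8 + 1.6Q = 124.5 - 0.6Q → Q_m = 38.9545.
Social marginal benefit = demand − MEC = 116.7 - 0.8Q.
Set SMB = MC: 116.7 - 0.8Q = 38.8 + 1.6Q → Q* = 32.4583.
Gap = |38.9545 − 32.4583| = 6.4962.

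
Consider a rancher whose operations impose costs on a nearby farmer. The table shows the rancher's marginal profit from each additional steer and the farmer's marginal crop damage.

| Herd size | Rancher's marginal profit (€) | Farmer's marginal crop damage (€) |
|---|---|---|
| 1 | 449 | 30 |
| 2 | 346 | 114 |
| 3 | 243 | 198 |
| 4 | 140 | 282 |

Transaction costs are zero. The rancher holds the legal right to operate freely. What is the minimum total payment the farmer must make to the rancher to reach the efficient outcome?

€140

Left alone the rancher would choose level 4 (marginal profit stays positive).
Efficient level: k* = 3 (marginal profit ≥ marginal crop damage through 3).
The farmer must at least cover the rancher's forgone profit from cutting 4→3: 140 = 140.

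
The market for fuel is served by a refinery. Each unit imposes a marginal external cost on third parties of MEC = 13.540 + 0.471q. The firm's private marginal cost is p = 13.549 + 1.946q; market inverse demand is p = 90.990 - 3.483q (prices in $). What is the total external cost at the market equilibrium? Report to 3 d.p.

Market equilibrium (private): 13.549 + 1.946q = 90.990 - 3.483q → q_m = 14.2643.
Total external cost = ∫₀^{q_m} (13.540 + 0.471q) dq = 13.540×14.2643 + ½×0.471×14.2643² = 241.0559.

$241.056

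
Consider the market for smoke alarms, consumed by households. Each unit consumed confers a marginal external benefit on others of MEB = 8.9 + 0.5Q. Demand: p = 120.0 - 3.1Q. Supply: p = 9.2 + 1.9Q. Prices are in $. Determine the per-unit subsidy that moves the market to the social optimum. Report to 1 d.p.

subsidy = $22.2 per unit

Social marginal benefit = demand + MEB = 128.9 - 2.6Q.
Set SMB = MC: 128.9 - 2.6Q = 9.2 + 1.9Q → Q* = 26.6000.
The Pigouvian subsidy equals MEB at Q*: 8.9 + 0.5×26.6000 = 22.2000.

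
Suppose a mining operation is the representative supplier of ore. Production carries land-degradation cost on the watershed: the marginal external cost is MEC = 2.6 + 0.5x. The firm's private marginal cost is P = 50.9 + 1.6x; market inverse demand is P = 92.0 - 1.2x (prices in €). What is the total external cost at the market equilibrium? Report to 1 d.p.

€92.0

Market equilibrium (private): 50.9 + 1.6x = 92.0 - 1.2x → x_m = 14.6786.
Total external cost = ∫₀^{x_m} (2.6 + 0.5x) dx = 2.6×14.6786 + ½×0.5×14.6786² = 92.0297.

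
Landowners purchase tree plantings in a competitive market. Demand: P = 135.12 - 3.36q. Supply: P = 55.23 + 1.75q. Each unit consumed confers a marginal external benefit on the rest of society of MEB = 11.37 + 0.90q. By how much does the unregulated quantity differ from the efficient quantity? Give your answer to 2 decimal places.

6.04 units

Market equilibrium (private): 55.23 + 1.75q = 135.12 - 3.36q → q_m = 15.6341.
Social marginal benefit = demand + MEB = 146.49 - 2.46q.
Set SMB = MC: 146.49 - 2.46q = 55.23 + 1.75q → q* = 21.6770.
Gap = |15.6341 − 21.6770| = 6.0429.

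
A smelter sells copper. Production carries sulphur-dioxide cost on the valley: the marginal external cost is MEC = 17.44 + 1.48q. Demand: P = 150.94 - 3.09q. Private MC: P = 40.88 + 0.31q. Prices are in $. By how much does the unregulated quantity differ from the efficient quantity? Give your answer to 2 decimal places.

13.39 units

Market equilibrium (private): 40.88 + 0.31q = 150.94 - 3.09q → q_m = 32.3706.
Social marginal cost = private MC + MEC = 58.32 + 1.79q.
Set SMC = demand: 58.32 + 1.79q = 150.94 - 3.09q → q* = 18.9795.
Gap = |32.3706 − 18.9795| = 13.3911.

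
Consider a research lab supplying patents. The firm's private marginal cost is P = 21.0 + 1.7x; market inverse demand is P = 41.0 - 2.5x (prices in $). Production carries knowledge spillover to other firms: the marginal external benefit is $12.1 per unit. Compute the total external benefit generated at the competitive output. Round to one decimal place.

Market equilibrium (private): 21.0 + 1.7x = 41.0 - 2.5x → x_m = 4.7619.
Total external benefit = MEB × x_m = 12.1 × 4.7619 = 57.6190.

$57.6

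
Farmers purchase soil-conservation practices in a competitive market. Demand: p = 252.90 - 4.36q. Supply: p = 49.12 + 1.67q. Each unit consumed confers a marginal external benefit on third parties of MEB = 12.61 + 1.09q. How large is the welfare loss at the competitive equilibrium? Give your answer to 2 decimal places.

DWL = 247.46

Market equilibrium (private): 49.12 + 1.67q = 252.90 - 4.36q → q_m = 33.7944.
Social marginal benefit = demand + MEB = 265.51 - 3.27q.
Set SMB = MC: 265.51 - 3.27q = 49.12 + 1.67q → q* = 43.8036.
Between q* and q_m the wedge SMB − MC runs linearly from 0 to MEB(q_m), so the loss is a triangle.
DWL = ½ × 10.0092 × 49.4459 = 247.4570.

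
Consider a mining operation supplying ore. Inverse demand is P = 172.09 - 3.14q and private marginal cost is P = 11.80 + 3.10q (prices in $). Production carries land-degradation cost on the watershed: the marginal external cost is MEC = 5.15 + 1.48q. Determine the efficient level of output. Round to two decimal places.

q* = 20.10

Social marginal cost = private MC + MEC = 16.95 + 4.58q.
Set SMC = demand: 16.95 + 4.58q = 172.09 - 3.14q → q* = 20.0959.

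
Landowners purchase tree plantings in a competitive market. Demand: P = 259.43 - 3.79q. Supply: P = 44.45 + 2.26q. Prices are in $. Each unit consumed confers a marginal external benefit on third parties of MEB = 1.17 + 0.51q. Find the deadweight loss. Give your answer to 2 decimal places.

DWL = $33.59

Market equilibrium (private): 44.45 + 2.26q = 259.43 - 3.79q → q_m = 35.5339.
Social marginal benefit = demand + MEB = 260.60 - 3.28q.
Set SMB = MC: 260.60 - 3.28q = 44.45 + 2.26q → q* = 39.0162.
Between q* and q_m the wedge SMB − MC runs linearly from 0 to MEB(q_m), so the loss is a triangle.
DWL = ½ × 3.4823 × 19.2923 = 33.5908.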